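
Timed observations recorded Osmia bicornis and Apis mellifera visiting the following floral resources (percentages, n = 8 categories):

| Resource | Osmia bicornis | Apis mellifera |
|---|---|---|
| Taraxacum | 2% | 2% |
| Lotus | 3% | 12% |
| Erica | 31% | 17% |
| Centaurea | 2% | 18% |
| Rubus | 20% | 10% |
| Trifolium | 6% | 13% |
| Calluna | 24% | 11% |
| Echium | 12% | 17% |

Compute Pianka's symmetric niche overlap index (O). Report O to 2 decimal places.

0.77

Convert percentages to proportions (divide by 100).
Σ p₁ᵢp₂ᵢ = 0.0004 + 0.0036 + 0.0527 + 0.0036 + 0.0200 + 0.0078 + 0.0264 + 0.0204 = 0.1349
Σp_1ᵢ² = 0.02² + 0.03² + 0.31² + 0.02² + 0.20² + 0.06² + 0.24² + 0.12² = 0.0004 + 0.0009 + 0.0961 + 0.0004 + 0.0400 + 0.0036 + 0.0576 + 0.0144 = 0.2134
Σp_2ᵢ² = 0.02² + 0.12² + 0.17² + 0.18² + 0.10² + 0.13² + 0.11² + 0.17² = 0.0004 + 0.0144 + 0.0289 + 0.0324 + 0.0100 + 0.0169 + 0.0121 + 0.0289 = 0.1440
O = 0.1349 / √(0.2134 × 0.1440) = 0.1349 / 0.17530 = 0.7695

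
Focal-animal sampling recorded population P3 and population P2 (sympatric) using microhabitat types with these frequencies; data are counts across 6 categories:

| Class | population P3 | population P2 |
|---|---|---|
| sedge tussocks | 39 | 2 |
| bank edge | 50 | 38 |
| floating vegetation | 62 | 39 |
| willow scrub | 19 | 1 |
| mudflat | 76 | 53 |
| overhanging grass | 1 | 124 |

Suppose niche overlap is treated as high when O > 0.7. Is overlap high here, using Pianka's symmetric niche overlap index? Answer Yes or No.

Proportions for population P3 (n=247): 39/247=0.1579, 50/247=0.2024, 62/247=0.2510, 19/247=0.0769, 76/247=0.3077, 1/247=0.0040
Proportions for population P2 (n=257): 2/257=0.0078, 38/257=0.1479, 39/257=0.1518, 1/257=0.0039, 53/257=0.2062, 124/257=0.4825
Σ p₁ᵢp₂ᵢ = 0.001232 + 0.029935 + 0.038102 + 0.000300 + 0.063448 + 0.001930 = 0.134947
Σp_1ᵢ² = 0.1579² + 0.2024² + 0.2510² + 0.0769² + 0.3077² + 0.0040² = 0.024932 + 0.040966 + 0.063001 + 0.005914 + 0.094679 + 0.000016 = 0.229508
Σp_2ᵢ² = 0.0078² + 0.1479² + 0.1518² + 0.0039² + 0.2062² + 0.4825² = 0.000061 + 0.021874 + 0.023043 + 0.000015 + 0.042518 + 0.232806 = 0.320317
O = 0.134947 / √(0.229508 × 0.320317) = 0.134947 / 0.2711371 = 0.4977
O = 0.4977 < 0.7 → No.

No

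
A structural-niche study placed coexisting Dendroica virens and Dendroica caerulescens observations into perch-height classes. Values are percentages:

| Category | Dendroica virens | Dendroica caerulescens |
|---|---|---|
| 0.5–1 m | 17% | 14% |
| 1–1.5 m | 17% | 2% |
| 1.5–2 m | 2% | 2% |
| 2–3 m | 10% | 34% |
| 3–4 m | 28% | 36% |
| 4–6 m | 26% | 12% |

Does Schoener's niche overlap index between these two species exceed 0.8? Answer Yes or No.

No

Convert percentages to proportions (divide by 100).
Σ|p₁ᵢ − p₂ᵢ| = 0.03 + 0.15 + 0.00 + 0.24 + 0.08 + 0.14 = 0.64
D = 1 − ½ × 0.64 = 1 − 0.320 = 0.6800
D = 0.6800 < 0.8 → No.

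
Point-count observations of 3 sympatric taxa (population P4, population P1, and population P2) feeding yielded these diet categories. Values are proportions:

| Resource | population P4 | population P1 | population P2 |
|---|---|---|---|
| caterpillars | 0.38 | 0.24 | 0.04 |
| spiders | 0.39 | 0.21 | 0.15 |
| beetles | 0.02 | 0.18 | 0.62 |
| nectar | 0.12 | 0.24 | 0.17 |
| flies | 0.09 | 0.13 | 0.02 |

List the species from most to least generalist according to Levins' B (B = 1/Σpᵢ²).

population P1 > population P4 > population P2

Σp_P4ᵢ² = 0.38² + 0.39² + 0.02² + 0.12² + 0.09² = 0.1444 + 0.1521 + 0.0004 + 0.0144 + 0.0081 = 0.3194
B_P4 = 1 / 0.3194 = 3.1309
Σp_P1ᵢ² = 0.24² + 0.21² + 0.18² + 0.24² + 0.13² = 0.0576 + 0.0441 + 0.0324 + 0.0576 + 0.0169 = 0.2086
B_P1 = 1 / 0.2086 = 4.7939
Σp_P2ᵢ² = 0.04² + 0.15² + 0.62² + 0.17² + 0.02² = 0.0016 + 0.0225 + 0.3844 + 0.0289 + 0.0004 = 0.4378
B_P2 = 1 / 0.4378 = 2.2841
Ranking by B (broadest → narrowest): population P1 (4.79) > population P4 (3.13) > population P2 (2.28)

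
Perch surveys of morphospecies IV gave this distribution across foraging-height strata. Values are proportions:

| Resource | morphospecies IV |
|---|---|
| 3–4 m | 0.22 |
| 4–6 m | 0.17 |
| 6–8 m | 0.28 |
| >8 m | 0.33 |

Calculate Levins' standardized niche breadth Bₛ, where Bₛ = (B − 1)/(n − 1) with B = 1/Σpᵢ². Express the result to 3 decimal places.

Σpᵢ² = 0.22² + 0.17² + 0.28² + 0.33² = 0.0484 + 0.0289 + 0.0784 + 0.1089 = 0.2646
B = 1 / 0.2646 = 3.77929
Bₛ = (B − 1)/(n − 1) = (3.77929 − 1)/(4 − 1) = 2.77929/3 = 0.92643

0.926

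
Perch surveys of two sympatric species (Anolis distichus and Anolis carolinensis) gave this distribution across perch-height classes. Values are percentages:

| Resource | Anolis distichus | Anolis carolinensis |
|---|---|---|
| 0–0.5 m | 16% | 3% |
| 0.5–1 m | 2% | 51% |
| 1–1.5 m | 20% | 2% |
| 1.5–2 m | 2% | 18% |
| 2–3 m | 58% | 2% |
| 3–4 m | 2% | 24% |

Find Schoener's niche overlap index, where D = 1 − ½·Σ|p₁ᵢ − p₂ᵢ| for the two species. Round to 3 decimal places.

0.130

Convert percentages to proportions (divide by 100).
Σ|p₁ᵢ − p₂ᵢ| = 0.13 + 0.49 + 0.18 + 0.16 + 0.56 + 0.22 = 1.74
D = 1 − ½ × 1.74 = 1 − 0.870 = 0.13000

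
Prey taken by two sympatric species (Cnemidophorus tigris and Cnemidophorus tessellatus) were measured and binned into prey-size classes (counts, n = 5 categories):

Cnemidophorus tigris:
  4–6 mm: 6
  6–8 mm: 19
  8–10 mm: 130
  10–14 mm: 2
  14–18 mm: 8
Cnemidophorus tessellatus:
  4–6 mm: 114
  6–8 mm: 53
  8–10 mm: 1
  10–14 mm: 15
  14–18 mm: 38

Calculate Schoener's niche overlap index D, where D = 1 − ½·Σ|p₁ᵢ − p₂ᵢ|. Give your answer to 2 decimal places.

0.22

Proportions for Cnemidophorus tigris (n=165): 6/165=0.0364, 19/165=0.1152, 130/165=0.7879, 2/165=0.0121, 8/165=0.0485
Proportions for Cnemidophorus tessellatus (n=221): 114/221=0.5158, 53/221=0.2398, 1/221=0.0045, 15/221=0.0679, 38/221=0.1719
Σ|p₁ᵢ − p₂ᵢ| = 0.4794 + 0.1246 + 0.7834 + 0.0558 + 0.1234 = 1.5666
D = 1 − ½ × 1.5666 = 1 − 0.78330 = 0.21670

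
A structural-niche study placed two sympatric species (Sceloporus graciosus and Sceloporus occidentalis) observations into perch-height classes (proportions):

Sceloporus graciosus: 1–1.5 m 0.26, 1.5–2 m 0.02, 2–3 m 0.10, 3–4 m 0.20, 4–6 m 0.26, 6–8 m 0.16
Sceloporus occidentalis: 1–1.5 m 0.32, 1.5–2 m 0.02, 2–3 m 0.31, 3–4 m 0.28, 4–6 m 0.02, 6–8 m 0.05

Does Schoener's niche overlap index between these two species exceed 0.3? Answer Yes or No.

Yes

Σ|p₁ᵢ − p₂ᵢ| = 0.06 + 0.00 + 0.21 + 0.08 + 0.24 + 0.11 = 0.70
D = 1 − ½ × 0.70 = 1 − 0.350 = 0.6500
D = 0.6500 > 0.3 → Yes.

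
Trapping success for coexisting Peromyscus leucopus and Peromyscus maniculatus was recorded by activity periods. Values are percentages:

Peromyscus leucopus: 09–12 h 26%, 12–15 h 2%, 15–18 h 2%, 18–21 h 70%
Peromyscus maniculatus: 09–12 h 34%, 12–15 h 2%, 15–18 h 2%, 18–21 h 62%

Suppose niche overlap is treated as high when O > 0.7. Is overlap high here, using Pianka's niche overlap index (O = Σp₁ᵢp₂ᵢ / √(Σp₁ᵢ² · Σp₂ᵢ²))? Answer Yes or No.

Yes

Convert percentages to proportions (divide by 100).
Σ p₁ᵢp₂ᵢ = 0.0884 + 0.0004 + 0.0004 + 0.4340 = 0.5232
Σp_1ᵢ² = 0.26² + 0.02² + 0.02² + 0.70² = 0.0676 + 0.0004 + 0.0004 + 0.4900 = 0.5584
Σp_2ᵢ² = 0.34² + 0.02² + 0.02² + 0.62² = 0.1156 + 0.0004 + 0.0004 + 0.3844 = 0.5008
O = 0.5232 / √(0.5584 × 0.5008) = 0.5232 / 0.52882 = 0.9894
O = 0.9894 > 0.7 → Yes.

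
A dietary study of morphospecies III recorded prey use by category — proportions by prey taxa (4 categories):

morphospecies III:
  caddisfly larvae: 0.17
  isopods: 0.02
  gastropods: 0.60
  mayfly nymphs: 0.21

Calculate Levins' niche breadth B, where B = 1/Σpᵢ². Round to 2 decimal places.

Σpᵢ² = 0.17² + 0.02² + 0.60² + 0.21² = 0.0289 + 0.0004 + 0.3600 + 0.0441 = 0.4334
B = 1 / 0.4334 = 2.3073

2.31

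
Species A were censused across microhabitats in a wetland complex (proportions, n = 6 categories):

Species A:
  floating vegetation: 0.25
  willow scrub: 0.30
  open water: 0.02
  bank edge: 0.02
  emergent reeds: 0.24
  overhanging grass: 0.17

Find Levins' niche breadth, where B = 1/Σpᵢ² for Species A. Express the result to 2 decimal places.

Σpᵢ² = 0.25² + 0.30² + 0.02² + 0.02² + 0.24² + 0.17² = 0.0625 + 0.0900 + 0.0004 + 0.0004 + 0.0576 + 0.0289 = 0.2398
B = 1 / 0.2398 = 4.1701

4.17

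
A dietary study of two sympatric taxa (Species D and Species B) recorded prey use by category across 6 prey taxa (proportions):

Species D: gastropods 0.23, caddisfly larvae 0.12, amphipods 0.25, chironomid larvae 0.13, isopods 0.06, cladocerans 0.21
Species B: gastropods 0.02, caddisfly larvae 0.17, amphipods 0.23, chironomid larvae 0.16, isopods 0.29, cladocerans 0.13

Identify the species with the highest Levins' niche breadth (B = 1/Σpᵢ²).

Σp_Dᵢ² = 0.23² + 0.12² + 0.25² + 0.13² + 0.06² + 0.21² = 0.0529 + 0.0144 + 0.0625 + 0.0169 + 0.0036 + 0.0441 = 0.1944
B_D = 1 / 0.1944 = 5.1440
Σp_Bᵢ² = 0.02² + 0.17² + 0.23² + 0.16² + 0.29² + 0.13² = 0.0004 + 0.0289 + 0.0529 + 0.0256 + 0.0841 + 0.0169 = 0.2088
B_B = 1 / 0.2088 = 4.7893
Highest B → broadest niche (most generalist): Species D (B = 5.14).

Species D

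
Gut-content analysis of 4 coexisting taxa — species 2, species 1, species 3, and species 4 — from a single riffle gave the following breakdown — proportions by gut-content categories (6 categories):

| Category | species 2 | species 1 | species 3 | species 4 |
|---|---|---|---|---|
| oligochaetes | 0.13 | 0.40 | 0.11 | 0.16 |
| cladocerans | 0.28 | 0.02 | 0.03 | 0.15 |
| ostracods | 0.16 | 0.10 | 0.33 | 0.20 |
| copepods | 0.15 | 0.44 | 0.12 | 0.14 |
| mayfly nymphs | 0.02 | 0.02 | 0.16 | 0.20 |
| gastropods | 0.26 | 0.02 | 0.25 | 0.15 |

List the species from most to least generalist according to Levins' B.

species 4 > species 2 > species 3 > species 1

Σp_2ᵢ² = 0.13² + 0.28² + 0.16² + 0.15² + 0.02² + 0.26² = 0.0169 + 0.0784 + 0.0256 + 0.0225 + 0.0004 + 0.0676 = 0.2114
B_2 = 1 / 0.2114 = 4.7304
Σp_1ᵢ² = 0.40² + 0.02² + 0.10² + 0.44² + 0.02² + 0.02² = 0.1600 + 0.0004 + 0.0100 + 0.1936 + 0.0004 + 0.0004 = 0.3648
B_1 = 1 / 0.3648 = 2.7412
Σp_3ᵢ² = 0.11² + 0.03² + 0.33² + 0.12² + 0.16² + 0.25² = 0.0121 + 0.0009 + 0.1089 + 0.0144 + 0.0256 + 0.0625 = 0.2244
B_3 = 1 / 0.2244 = 4.4563
Σp_4ᵢ² = 0.16² + 0.15² + 0.20² + 0.14² + 0.20² + 0.15² = 0.0256 + 0.0225 + 0.0400 + 0.0196 + 0.0400 + 0.0225 = 0.1702
B_4 = 1 / 0.1702 = 5.8754
Ranking by B (broadest → narrowest): species 4 (5.88) > species 2 (4.73) > species 3 (4.46) > species 1 (2.74)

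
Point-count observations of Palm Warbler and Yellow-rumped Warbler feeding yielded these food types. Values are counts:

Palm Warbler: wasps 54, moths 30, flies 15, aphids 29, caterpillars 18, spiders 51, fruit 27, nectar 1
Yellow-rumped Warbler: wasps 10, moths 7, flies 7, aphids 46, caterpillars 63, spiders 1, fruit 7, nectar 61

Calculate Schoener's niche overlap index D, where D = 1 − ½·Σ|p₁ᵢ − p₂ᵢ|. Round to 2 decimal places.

0.37

Proportions for Palm Warbler (n=225): 54/225=0.2400, 30/225=0.1333, 15/225=0.0667, 29/225=0.1289, 18/225=0.0800, 51/225=0.2267, 27/225=0.1200, 1/225=0.0044
Proportions for Yellow-rumped Warbler (n=202): 10/202=0.0495, 7/202=0.0347, 7/202=0.0347, 46/202=0.2277, 63/202=0.3119, 1/202=0.0050, 7/202=0.0347, 61/202=0.3020
Σ|p₁ᵢ − p₂ᵢ| = 0.1905 + 0.0986 + 0.0320 + 0.0988 + 0.2319 + 0.2217 + 0.0853 + 0.2976 = 1.2564
D = 1 − ½ × 1.2564 = 1 − 0.62820 = 0.37180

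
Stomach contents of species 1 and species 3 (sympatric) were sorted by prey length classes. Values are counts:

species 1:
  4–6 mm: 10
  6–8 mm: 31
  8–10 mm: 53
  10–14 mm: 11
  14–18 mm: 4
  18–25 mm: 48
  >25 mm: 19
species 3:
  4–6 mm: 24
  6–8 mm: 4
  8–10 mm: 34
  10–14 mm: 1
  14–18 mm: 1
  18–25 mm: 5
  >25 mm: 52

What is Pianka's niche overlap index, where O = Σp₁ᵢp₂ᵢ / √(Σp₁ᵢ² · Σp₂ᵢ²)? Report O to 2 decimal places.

Proportions for species 1 (n=176): 10/176=0.0568, 31/176=0.1761, 53/176=0.3011, 11/176=0.0625, 4/176=0.0227, 48/176=0.2727, 19/176=0.1080
Proportions for species 3 (n=121): 24/121=0.1983, 4/121=0.0331, 34/121=0.2810, 1/121=0.0083, 1/121=0.0083, 5/121=0.0413, 52/121=0.4298
Σ p₁ᵢp₂ᵢ = 0.011263 + 0.005829 + 0.084609 + 0.000519 + 0.000188 + 0.011263 + 0.046418 = 0.160089
Σp_1ᵢ² = 0.0568² + 0.1761² + 0.3011² + 0.0625² + 0.0227² + 0.2727² + 0.1080² = 0.003226 + 0.031011 + 0.090661 + 0.003906 + 0.000515 + 0.074365 + 0.011664 = 0.215348
Σp_2ᵢ² = 0.1983² + 0.0331² + 0.2810² + 0.0083² + 0.0083² + 0.0413² + 0.4298² = 0.039323 + 0.001096 + 0.078961 + 0.000069 + 0.000069 + 0.001706 + 0.184728 = 0.305952
O = 0.160089 / √(0.215348 × 0.305952) = 0.160089 / 0.2566830 = 0.6237

0.62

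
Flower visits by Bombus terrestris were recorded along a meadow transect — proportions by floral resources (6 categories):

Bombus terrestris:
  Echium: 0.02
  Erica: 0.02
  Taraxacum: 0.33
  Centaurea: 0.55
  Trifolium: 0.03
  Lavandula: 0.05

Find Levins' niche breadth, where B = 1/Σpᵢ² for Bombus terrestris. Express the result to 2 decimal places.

2.41

Σpᵢ² = 0.02² + 0.02² + 0.33² + 0.55² + 0.03² + 0.05² = 0.0004 + 0.0004 + 0.1089 + 0.3025 + 0.0009 + 0.0025 = 0.4156
B = 1 / 0.4156 = 2.4062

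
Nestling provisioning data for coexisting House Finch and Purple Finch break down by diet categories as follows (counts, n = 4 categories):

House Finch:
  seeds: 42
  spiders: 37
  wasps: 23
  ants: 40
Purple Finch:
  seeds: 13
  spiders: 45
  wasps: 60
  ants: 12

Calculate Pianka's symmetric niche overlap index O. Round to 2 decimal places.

0.73

Proportions for House Finch (n=142): 42/142=0.2958, 37/142=0.2606, 23/142=0.1620, 40/142=0.2817
Proportions for Purple Finch (n=130): 13/130=0.1000, 45/130=0.3462, 60/130=0.4615, 12/130=0.0923
Σ p₁ᵢp₂ᵢ = 0.029580 + 0.090220 + 0.074763 + 0.026001 = 0.220564
Σp_1ᵢ² = 0.2958² + 0.2606² + 0.1620² + 0.2817² = 0.087498 + 0.067912 + 0.026244 + 0.079355 = 0.261009
Σp_2ᵢ² = 0.1000² + 0.3462² + 0.4615² + 0.0923² = 0.010000 + 0.119854 + 0.212982 + 0.008519 = 0.351355
O = 0.220564 / √(0.261009 × 0.351355) = 0.220564 / 0.3028313 = 0.7283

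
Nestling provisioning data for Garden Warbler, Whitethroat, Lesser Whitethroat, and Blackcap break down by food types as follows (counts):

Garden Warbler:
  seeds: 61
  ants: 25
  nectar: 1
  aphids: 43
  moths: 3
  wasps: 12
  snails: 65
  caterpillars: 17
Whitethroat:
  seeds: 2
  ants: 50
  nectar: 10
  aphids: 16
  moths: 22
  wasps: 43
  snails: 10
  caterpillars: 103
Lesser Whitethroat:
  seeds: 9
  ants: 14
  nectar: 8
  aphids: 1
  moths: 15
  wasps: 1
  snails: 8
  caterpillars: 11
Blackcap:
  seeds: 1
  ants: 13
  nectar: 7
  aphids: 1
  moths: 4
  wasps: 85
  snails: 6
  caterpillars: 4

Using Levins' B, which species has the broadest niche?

Lesser Whitethroat

Proportions for Garden Warbler (n=227): 61/227=0.2687, 25/227=0.1101, 1/227=0.0044, 43/227=0.1894, 3/227=0.0132, 12/227=0.0529, 65/227=0.2863, 17/227=0.0749
Proportions for Whitethroat (n=256): 2/256=0.0078, 50/256=0.1953, 10/256=0.0391, 16/256=0.0625, 22/256=0.0859, 43/256=0.1680, 10/256=0.0391, 103/256=0.4023
Proportions for Lesser Whitethroat (n=67): 9/67=0.1343, 14/67=0.2090, 8/67=0.1194, 1/67=0.0149, 15/67=0.2239, 1/67=0.0149, 8/67=0.1194, 11/67=0.1642
Proportions for Blackcap (n=121): 1/121=0.0083, 13/121=0.1074, 7/121=0.0579, 1/121=0.0083, 4/121=0.0331, 85/121=0.7025, 6/121=0.0496, 4/121=0.0331
Σp_Gardᵢ² = 0.2687² + 0.1101² + 0.0044² + 0.1894² + 0.0132² + 0.0529² + 0.2863² + 0.0749² = 0.072200 + 0.012122 + 0.000019 + 0.035872 + 0.000174 + 0.002798 + 0.081968 + 0.005610 = 0.210763
B_Gard = 1 / 0.210763 = 4.7447
Σp_Whitᵢ² = 0.0078² + 0.1953² + 0.0391² + 0.0625² + 0.0859² + 0.1680² + 0.0391² + 0.4023² = 0.000061 + 0.038142 + 0.001529 + 0.003906 + 0.007379 + 0.028224 + 0.001529 + 0.161845 = 0.242615
B_Whit = 1 / 0.242615 = 4.1218
Σp_Lessᵢ² = 0.1343² + 0.2090² + 0.1194² + 0.0149² + 0.2239² + 0.0149² + 0.1194² + 0.1642² = 0.018036 + 0.043681 + 0.014256 + 0.000222 + 0.050131 + 0.000222 + 0.014256 + 0.026962 = 0.167766
B_Less = 1 / 0.167766 = 5.9607
Σp_Blacᵢ² = 0.0083² + 0.1074² + 0.0579² + 0.0083² + 0.0331² + 0.7025² + 0.0496² + 0.0331² = 0.000069 + 0.011535 + 0.003352 + 0.000069 + 0.001096 + 0.493506 + 0.002460 + 0.001096 = 0.513183
B_Blac = 1 / 0.513183 = 1.9486
Highest B → broadest niche (most generalist): Lesser Whitethroat (B = 5.96).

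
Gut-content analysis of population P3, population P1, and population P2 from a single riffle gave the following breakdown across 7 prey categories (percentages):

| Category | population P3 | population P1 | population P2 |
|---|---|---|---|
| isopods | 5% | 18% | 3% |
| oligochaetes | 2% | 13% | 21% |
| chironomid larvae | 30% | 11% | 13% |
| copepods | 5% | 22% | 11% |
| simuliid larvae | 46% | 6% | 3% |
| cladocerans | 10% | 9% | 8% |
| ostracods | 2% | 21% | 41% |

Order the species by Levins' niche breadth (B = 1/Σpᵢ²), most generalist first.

population P1 > population P2 > population P3

Convert percentages to proportions (divide by 100).
Σp_P3ᵢ² = 0.05² + 0.02² + 0.30² + 0.05² + 0.46² + 0.10² + 0.02² = 0.0025 + 0.0004 + 0.0900 + 0.0025 + 0.2116 + 0.0100 + 0.0004 = 0.3174
B_P3 = 1 / 0.3174 = 3.1506
Σp_P1ᵢ² = 0.18² + 0.13² + 0.11² + 0.22² + 0.06² + 0.09² + 0.21² = 0.0324 + 0.0169 + 0.0121 + 0.0484 + 0.0036 + 0.0081 + 0.0441 = 0.1656
B_P1 = 1 / 0.1656 = 6.0386
Σp_P2ᵢ² = 0.03² + 0.21² + 0.13² + 0.11² + 0.03² + 0.08² + 0.41² = 0.0009 + 0.0441 + 0.0169 + 0.0121 + 0.0009 + 0.0064 + 0.1681 = 0.2494
B_P2 = 1 / 0.2494 = 4.0096
Ranking by B (broadest → narrowest): population P1 (6.04) > population P2 (4.01) > population P3 (3.15)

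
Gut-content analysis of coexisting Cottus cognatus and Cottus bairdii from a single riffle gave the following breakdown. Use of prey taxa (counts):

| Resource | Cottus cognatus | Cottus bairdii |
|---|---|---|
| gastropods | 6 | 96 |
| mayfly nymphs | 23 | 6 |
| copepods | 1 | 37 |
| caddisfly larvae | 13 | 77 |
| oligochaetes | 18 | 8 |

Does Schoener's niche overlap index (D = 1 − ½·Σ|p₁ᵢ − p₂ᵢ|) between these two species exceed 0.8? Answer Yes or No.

No

Proportions for Cottus cognatus (n=61): 6/61=0.0984, 23/61=0.3770, 1/61=0.0164, 13/61=0.2131, 18/61=0.2951
Proportions for Cottus bairdii (n=224): 96/224=0.4286, 6/224=0.0268, 37/224=0.1652, 77/224=0.3438, 8/224=0.0357
Σ|p₁ᵢ − p₂ᵢ| = 0.3302 + 0.3502 + 0.1488 + 0.1307 + 0.2594 = 1.2193
D = 1 − ½ × 1.2193 = 1 − 0.60965 = 0.39035
D = 0.39035 < 0.8 → No.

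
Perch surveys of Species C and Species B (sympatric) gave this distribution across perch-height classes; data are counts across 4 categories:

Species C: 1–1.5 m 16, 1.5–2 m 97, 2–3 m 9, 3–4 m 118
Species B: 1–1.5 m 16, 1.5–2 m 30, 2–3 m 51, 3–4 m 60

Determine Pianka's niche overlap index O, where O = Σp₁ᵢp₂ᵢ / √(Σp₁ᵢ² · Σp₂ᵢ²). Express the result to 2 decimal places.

Proportions for Species C (n=240): 16/240=0.0667, 97/240=0.4042, 9/240=0.0375, 118/240=0.4917
Proportions for Species B (n=157): 16/157=0.1019, 30/157=0.1911, 51/157=0.3248, 60/157=0.3822
Σ p₁ᵢp₂ᵢ = 0.006797 + 0.077243 + 0.012180 + 0.187928 = 0.284148
Σp_1ᵢ² = 0.0667² + 0.4042² + 0.0375² + 0.4917² = 0.004449 + 0.163378 + 0.001406 + 0.241769 = 0.411002
Σp_2ᵢ² = 0.1019² + 0.1911² + 0.3248² + 0.3822² = 0.010384 + 0.036519 + 0.105495 + 0.146077 = 0.298475
O = 0.284148 / √(0.411002 × 0.298475) = 0.284148 / 0.3502482 = 0.8113

0.81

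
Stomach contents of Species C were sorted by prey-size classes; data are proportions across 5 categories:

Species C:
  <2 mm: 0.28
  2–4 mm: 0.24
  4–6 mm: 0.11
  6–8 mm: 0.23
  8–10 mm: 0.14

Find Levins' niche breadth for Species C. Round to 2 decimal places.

4.53

Σpᵢ² = 0.28² + 0.24² + 0.11² + 0.23² + 0.14² = 0.0784 + 0.0576 + 0.0121 + 0.0529 + 0.0196 = 0.2206
B = 1 / 0.2206 = 4.5331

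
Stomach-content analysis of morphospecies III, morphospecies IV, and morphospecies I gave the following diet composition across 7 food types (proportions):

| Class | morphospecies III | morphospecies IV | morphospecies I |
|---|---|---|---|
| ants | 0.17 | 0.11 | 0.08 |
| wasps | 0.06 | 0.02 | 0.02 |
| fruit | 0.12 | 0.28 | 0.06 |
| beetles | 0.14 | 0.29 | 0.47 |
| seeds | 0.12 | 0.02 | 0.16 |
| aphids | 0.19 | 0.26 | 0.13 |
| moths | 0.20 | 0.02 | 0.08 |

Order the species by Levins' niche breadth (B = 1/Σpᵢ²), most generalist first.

Σp_IIIᵢ² = 0.17² + 0.06² + 0.12² + 0.14² + 0.12² + 0.19² + 0.20² = 0.0289 + 0.0036 + 0.0144 + 0.0196 + 0.0144 + 0.0361 + 0.0400 = 0.1570
B_III = 1 / 0.1570 = 6.3694
Σp_IVᵢ² = 0.11² + 0.02² + 0.28² + 0.29² + 0.02² + 0.26² + 0.02² = 0.0121 + 0.0004 + 0.0784 + 0.0841 + 0.0004 + 0.0676 + 0.0004 = 0.2434
B_IV = 1 / 0.2434 = 4.1085
Σp_Iᵢ² = 0.08² + 0.02² + 0.06² + 0.47² + 0.16² + 0.13² + 0.08² = 0.0064 + 0.0004 + 0.0036 + 0.2209 + 0.0256 + 0.0169 + 0.0064 = 0.2802
B_I = 1 / 0.2802 = 3.5689
Ranking by B (broadest → narrowest): morphospecies III (6.37) > morphospecies IV (4.11) > morphospecies I (3.57)

morphospecies III > morphospecies IV > morphospecies I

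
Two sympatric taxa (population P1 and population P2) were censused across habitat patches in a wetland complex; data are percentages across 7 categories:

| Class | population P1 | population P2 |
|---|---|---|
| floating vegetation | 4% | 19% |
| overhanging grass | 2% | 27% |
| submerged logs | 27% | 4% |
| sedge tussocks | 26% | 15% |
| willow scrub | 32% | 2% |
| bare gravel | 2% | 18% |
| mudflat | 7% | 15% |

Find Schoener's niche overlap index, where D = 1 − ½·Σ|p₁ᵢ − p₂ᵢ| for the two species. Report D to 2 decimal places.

Convert percentages to proportions (divide by 100).
Σ|p₁ᵢ − p₂ᵢ| = 0.15 + 0.25 + 0.23 + 0.11 + 0.30 + 0.16 + 0.08 = 1.28
D = 1 − ½ × 1.28 = 1 − 0.640 = 0.3600

0.36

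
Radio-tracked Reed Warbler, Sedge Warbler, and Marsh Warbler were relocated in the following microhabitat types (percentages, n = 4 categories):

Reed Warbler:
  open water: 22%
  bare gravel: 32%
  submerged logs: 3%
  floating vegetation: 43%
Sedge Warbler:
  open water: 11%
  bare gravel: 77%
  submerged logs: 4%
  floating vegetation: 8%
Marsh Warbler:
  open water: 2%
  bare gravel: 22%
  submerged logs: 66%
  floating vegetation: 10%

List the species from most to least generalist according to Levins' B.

Reed Warbler > Marsh Warbler > Sedge Warbler

Convert percentages to proportions (divide by 100).
Σp_Reedᵢ² = 0.22² + 0.32² + 0.03² + 0.43² = 0.0484 + 0.1024 + 0.0009 + 0.1849 = 0.3366
B_Reed = 1 / 0.3366 = 2.9709
Σp_Sedgᵢ² = 0.11² + 0.77² + 0.04² + 0.08² = 0.0121 + 0.5929 + 0.0016 + 0.0064 = 0.6130
B_Sedg = 1 / 0.6130 = 1.6313
Σp_Marsᵢ² = 0.02² + 0.22² + 0.66² + 0.10² = 0.0004 + 0.0484 + 0.4356 + 0.0100 = 0.4944
B_Mars = 1 / 0.4944 = 2.0227
Ranking by B (broadest → narrowest): Reed Warbler (2.97) > Marsh Warbler (2.02) > Sedge Warbler (1.63)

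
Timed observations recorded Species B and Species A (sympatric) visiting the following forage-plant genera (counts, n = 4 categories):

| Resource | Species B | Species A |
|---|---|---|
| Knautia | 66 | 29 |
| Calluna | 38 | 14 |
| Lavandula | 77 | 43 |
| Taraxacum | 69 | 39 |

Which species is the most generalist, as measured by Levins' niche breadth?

Species B

Proportions for Species B (n=250): 66/250=0.2640, 38/250=0.1520, 77/250=0.3080, 69/250=0.2760
Proportions for Species A (n=125): 29/125=0.2320, 14/125=0.1120, 43/125=0.3440, 39/125=0.3120
Σp_Bᵢ² = 0.2640² + 0.1520² + 0.3080² + 0.2760² = 0.069696 + 0.023104 + 0.094864 + 0.076176 = 0.263840
B_B = 1 / 0.263840 = 3.7902
Σp_Aᵢ² = 0.2320² + 0.1120² + 0.3440² + 0.3120² = 0.053824 + 0.012544 + 0.118336 + 0.097344 = 0.282048
B_A = 1 / 0.282048 = 3.5455
Highest B → broadest niche (most generalist): Species B (B = 3.79).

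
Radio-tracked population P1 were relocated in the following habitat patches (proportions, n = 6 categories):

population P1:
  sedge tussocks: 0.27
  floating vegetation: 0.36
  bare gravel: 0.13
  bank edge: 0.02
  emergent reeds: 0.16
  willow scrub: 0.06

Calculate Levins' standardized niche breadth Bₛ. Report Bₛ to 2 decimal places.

0.60

Σpᵢ² = 0.27² + 0.36² + 0.13² + 0.02² + 0.16² + 0.06² = 0.0729 + 0.1296 + 0.0169 + 0.0004 + 0.0256 + 0.0036 = 0.2490
B = 1 / 0.2490 = 4.0161
Bₛ = (B − 1)/(n − 1) = (4.0161 − 1)/(6 − 1) = 3.0161/5 = 0.6032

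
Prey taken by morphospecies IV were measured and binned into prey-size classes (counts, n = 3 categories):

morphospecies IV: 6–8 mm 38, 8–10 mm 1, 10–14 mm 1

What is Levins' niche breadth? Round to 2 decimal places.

1.11

Proportions for morphospecies IV (n=40): 38/40=0.9500, 1/40=0.0250, 1/40=0.0250
Σpᵢ² = 0.9500² + 0.0250² + 0.0250² = 0.902500 + 0.000625 + 0.000625 = 0.903750
B = 1 / 0.903750 = 1.1065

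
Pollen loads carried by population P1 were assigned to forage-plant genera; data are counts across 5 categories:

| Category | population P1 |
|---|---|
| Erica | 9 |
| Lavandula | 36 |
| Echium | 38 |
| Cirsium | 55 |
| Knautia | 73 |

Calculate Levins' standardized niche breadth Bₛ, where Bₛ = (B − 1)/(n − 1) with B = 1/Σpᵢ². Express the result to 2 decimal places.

Proportions for population P1 (n=211): 9/211=0.0427, 36/211=0.1706, 38/211=0.1801, 55/211=0.2607, 73/211=0.3460
Σpᵢ² = 0.0427² + 0.1706² + 0.1801² + 0.2607² + 0.3460² = 0.001823 + 0.029104 + 0.032436 + 0.067964 + 0.119716 = 0.251043
B = 1 / 0.251043 = 3.9834
Bₛ = (B − 1)/(n − 1) = (3.9834 − 1)/(5 − 1) = 2.9834/4 = 0.7459

0.75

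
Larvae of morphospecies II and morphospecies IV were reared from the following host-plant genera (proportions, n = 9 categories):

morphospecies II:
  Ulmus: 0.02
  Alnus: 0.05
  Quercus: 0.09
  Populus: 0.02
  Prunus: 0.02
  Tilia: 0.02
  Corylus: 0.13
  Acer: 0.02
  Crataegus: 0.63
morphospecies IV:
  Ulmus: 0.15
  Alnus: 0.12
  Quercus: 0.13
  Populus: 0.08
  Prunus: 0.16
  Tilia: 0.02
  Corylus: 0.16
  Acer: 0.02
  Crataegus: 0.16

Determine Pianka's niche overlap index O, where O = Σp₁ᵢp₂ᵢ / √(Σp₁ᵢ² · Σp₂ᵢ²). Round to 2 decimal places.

Σ p₁ᵢp₂ᵢ = 0.0030 + 0.0060 + 0.0117 + 0.0016 + 0.0032 + 0.0004 + 0.0208 + 0.0004 + 0.1008 = 0.1479
Σp_1ᵢ² = 0.02² + 0.05² + 0.09² + 0.02² + 0.02² + 0.02² + 0.13² + 0.02² + 0.63² = 0.0004 + 0.0025 + 0.0081 + 0.0004 + 0.0004 + 0.0004 + 0.0169 + 0.0004 + 0.3969 = 0.4264
Σp_2ᵢ² = 0.15² + 0.12² + 0.13² + 0.08² + 0.16² + 0.02² + 0.16² + 0.02² + 0.16² = 0.0225 + 0.0144 + 0.0169 + 0.0064 + 0.0256 + 0.0004 + 0.0256 + 0.0004 + 0.0256 = 0.1378
O = 0.1479 / √(0.4264 × 0.1378) = 0.1479 / 0.24240 = 0.6101

0.61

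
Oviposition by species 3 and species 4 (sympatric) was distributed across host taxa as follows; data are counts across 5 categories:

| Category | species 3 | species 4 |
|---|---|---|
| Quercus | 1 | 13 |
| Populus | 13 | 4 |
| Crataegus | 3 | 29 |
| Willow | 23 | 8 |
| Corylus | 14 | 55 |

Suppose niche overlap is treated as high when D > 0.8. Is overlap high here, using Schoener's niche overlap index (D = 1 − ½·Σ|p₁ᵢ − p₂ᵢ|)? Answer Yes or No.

Proportions for species 3 (n=54): 1/54=0.0185, 13/54=0.2407, 3/54=0.0556, 23/54=0.4259, 14/54=0.2593
Proportions for species 4 (n=109): 13/109=0.1193, 4/109=0.0367, 29/109=0.2661, 8/109=0.0734, 55/109=0.5046
Σ|p₁ᵢ − p₂ᵢ| = 0.1008 + 0.2040 + 0.2105 + 0.3525 + 0.2453 = 1.1131
D = 1 − ½ × 1.1131 = 1 − 0.55655 = 0.44345
D = 0.44345 < 0.8 → No.

No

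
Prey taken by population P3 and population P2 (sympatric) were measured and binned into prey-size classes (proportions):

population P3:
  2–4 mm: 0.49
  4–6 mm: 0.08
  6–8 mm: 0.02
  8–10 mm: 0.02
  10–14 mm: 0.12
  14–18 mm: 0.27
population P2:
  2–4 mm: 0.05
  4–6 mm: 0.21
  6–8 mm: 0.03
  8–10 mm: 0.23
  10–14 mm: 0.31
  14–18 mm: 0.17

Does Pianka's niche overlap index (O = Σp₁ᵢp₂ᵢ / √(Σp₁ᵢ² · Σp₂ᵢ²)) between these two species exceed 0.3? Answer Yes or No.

Σ p₁ᵢp₂ᵢ = 0.0245 + 0.0168 + 0.0006 + 0.0046 + 0.0372 + 0.0459 = 0.1296
Σp_1ᵢ² = 0.49² + 0.08² + 0.02² + 0.02² + 0.12² + 0.27² = 0.2401 + 0.0064 + 0.0004 + 0.0004 + 0.0144 + 0.0729 = 0.3346
Σp_2ᵢ² = 0.05² + 0.21² + 0.03² + 0.23² + 0.31² + 0.17² = 0.0025 + 0.0441 + 0.0009 + 0.0529 + 0.0961 + 0.0289 = 0.2254
O = 0.1296 / √(0.3346 × 0.2254) = 0.1296 / 0.27462 = 0.4719
O = 0.4719 > 0.3 → Yes.

Yes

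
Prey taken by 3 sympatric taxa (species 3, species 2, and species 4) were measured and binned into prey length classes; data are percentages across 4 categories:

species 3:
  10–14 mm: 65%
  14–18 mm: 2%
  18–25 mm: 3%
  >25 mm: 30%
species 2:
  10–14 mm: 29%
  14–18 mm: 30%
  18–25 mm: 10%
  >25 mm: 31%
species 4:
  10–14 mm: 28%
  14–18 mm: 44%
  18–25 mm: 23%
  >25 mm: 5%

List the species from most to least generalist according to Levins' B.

species 2 > species 4 > species 3

Convert percentages to proportions (divide by 100).
Σp_3ᵢ² = 0.65² + 0.02² + 0.03² + 0.30² = 0.4225 + 0.0004 + 0.0009 + 0.0900 = 0.5138
B_3 = 1 / 0.5138 = 1.9463
Σp_2ᵢ² = 0.29² + 0.30² + 0.10² + 0.31² = 0.0841 + 0.0900 + 0.0100 + 0.0961 = 0.2802
B_2 = 1 / 0.2802 = 3.5689
Σp_4ᵢ² = 0.28² + 0.44² + 0.23² + 0.05² = 0.0784 + 0.1936 + 0.0529 + 0.0025 = 0.3274
B_4 = 1 / 0.3274 = 3.0544
Ranking by B (broadest → narrowest): species 2 (3.57) > species 4 (3.05) > species 3 (1.95)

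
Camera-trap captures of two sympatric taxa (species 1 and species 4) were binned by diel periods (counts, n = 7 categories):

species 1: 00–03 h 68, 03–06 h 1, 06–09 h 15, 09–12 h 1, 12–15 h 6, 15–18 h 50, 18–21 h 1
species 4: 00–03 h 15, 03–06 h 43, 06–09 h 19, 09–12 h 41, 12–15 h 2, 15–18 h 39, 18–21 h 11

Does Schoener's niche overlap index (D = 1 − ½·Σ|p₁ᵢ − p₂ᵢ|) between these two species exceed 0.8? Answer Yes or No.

No

Proportions for species 1 (n=142): 68/142=0.4789, 1/142=0.0070, 15/142=0.1056, 1/142=0.0070, 6/142=0.0423, 50/142=0.3521, 1/142=0.0070
Proportions for species 4 (n=170): 15/170=0.0882, 43/170=0.2529, 19/170=0.1118, 41/170=0.2412, 2/170=0.0118, 39/170=0.2294, 11/170=0.0647
Σ|p₁ᵢ − p₂ᵢ| = 0.3907 + 0.2459 + 0.0062 + 0.2342 + 0.0305 + 0.1227 + 0.0577 = 1.0879
D = 1 − ½ × 1.0879 = 1 − 0.54395 = 0.45605
D = 0.45605 < 0.8 → No.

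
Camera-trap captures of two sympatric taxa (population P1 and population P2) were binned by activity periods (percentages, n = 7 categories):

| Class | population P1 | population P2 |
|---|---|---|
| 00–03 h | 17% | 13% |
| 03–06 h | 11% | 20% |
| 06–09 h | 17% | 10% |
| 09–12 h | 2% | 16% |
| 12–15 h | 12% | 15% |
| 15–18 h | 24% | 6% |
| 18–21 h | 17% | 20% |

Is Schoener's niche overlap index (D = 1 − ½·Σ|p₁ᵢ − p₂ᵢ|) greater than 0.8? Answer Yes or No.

Convert percentages to proportions (divide by 100).
Σ|p₁ᵢ − p₂ᵢ| = 0.04 + 0.09 + 0.07 + 0.14 + 0.03 + 0.18 + 0.03 = 0.58
D = 1 − ½ × 0.58 = 1 − 0.290 = 0.7100
D = 0.7100 < 0.8 → No.

No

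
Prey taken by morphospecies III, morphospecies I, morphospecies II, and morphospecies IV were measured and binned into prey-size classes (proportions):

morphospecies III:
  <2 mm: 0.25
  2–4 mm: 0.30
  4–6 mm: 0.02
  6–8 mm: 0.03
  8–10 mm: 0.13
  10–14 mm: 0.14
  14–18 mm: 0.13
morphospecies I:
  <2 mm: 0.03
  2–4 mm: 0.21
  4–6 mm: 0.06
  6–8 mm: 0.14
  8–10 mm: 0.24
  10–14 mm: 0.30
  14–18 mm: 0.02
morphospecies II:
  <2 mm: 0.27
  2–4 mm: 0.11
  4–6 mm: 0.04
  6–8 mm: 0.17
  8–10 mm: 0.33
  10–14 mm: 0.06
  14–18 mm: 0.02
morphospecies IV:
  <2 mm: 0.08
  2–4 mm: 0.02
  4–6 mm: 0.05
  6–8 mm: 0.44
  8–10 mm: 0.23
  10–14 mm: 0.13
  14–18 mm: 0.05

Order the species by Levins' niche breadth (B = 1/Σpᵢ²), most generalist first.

Σp_IIIᵢ² = 0.25² + 0.30² + 0.02² + 0.03² + 0.13² + 0.14² + 0.13² = 0.0625 + 0.0900 + 0.0004 + 0.0009 + 0.0169 + 0.0196 + 0.0169 = 0.2072
B_III = 1 / 0.2072 = 4.8263
Σp_Iᵢ² = 0.03² + 0.21² + 0.06² + 0.14² + 0.24² + 0.30² + 0.02² = 0.0009 + 0.0441 + 0.0036 + 0.0196 + 0.0576 + 0.0900 + 0.0004 = 0.2162
B_I = 1 / 0.2162 = 4.6253
Σp_IIᵢ² = 0.27² + 0.11² + 0.04² + 0.17² + 0.33² + 0.06² + 0.02² = 0.0729 + 0.0121 + 0.0016 + 0.0289 + 0.1089 + 0.0036 + 0.0004 = 0.2284
B_II = 1 / 0.2284 = 4.3783
Σp_IVᵢ² = 0.08² + 0.02² + 0.05² + 0.44² + 0.23² + 0.13² + 0.05² = 0.0064 + 0.0004 + 0.0025 + 0.1936 + 0.0529 + 0.0169 + 0.0025 = 0.2752
B_IV = 1 / 0.2752 = 3.6337
Ranking by B (broadest → narrowest): morphospecies III (4.83) > morphospecies I (4.63) > morphospecies II (4.38) > morphospecies IV (3.63)

morphospecies III > morphospecies I > morphospecies II > morphospecies IV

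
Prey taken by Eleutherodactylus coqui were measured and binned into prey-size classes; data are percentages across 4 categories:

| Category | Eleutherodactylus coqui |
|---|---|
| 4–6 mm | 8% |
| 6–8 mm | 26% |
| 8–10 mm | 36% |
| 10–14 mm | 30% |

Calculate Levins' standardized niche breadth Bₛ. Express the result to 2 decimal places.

Convert percentages to proportions (divide by 100).
Σpᵢ² = 0.08² + 0.26² + 0.36² + 0.30² = 0.0064 + 0.0676 + 0.1296 + 0.0900 = 0.2936
B = 1 / 0.2936 = 3.4060
Bₛ = (B − 1)/(n − 1) = (3.4060 − 1)/(4 − 1) = 2.4060/3 = 0.8020

0.80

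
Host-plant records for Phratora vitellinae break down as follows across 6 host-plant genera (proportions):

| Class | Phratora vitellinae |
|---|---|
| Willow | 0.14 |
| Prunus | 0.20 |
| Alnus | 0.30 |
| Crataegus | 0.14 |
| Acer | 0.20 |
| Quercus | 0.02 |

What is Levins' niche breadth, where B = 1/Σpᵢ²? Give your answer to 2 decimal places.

Σpᵢ² = 0.14² + 0.20² + 0.30² + 0.14² + 0.20² + 0.02² = 0.0196 + 0.0400 + 0.0900 + 0.0196 + 0.0400 + 0.0004 = 0.2096
B = 1 / 0.2096 = 4.7710

4.77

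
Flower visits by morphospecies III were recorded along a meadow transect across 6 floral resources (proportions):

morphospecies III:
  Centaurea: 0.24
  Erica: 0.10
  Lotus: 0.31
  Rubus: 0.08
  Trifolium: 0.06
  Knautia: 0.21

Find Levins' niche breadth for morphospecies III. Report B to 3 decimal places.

Σpᵢ² = 0.24² + 0.10² + 0.31² + 0.08² + 0.06² + 0.21² = 0.0576 + 0.0100 + 0.0961 + 0.0064 + 0.0036 + 0.0441 = 0.2178
B = 1 / 0.2178 = 4.59137

4.591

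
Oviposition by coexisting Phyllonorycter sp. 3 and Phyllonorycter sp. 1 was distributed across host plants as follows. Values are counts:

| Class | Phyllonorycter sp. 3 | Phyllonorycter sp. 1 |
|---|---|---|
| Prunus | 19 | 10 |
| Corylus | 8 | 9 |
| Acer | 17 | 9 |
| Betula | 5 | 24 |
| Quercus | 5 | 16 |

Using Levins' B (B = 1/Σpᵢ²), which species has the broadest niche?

Proportions for Phyllonorycter sp. 3 (n=54): 19/54=0.3519, 8/54=0.1481, 17/54=0.3148, 5/54=0.0926, 5/54=0.0926
Proportions for Phyllonorycter sp. 1 (n=68): 10/68=0.1471, 9/68=0.1324, 9/68=0.1324, 24/68=0.3529, 16/68=0.2353
Σp_3ᵢ² = 0.3519² + 0.1481² + 0.3148² + 0.0926² + 0.0926² = 0.123834 + 0.021934 + 0.099099 + 0.008575 + 0.008575 = 0.262017
B_3 = 1 / 0.262017 = 3.8165
Σp_1ᵢ² = 0.1471² + 0.1324² + 0.1324² + 0.3529² + 0.2353² = 0.021638 + 0.017530 + 0.017530 + 0.124538 + 0.055366 = 0.236602
B_1 = 1 / 0.236602 = 4.2265
Highest B → broadest niche (most generalist): Phyllonorycter sp. 1 (B = 4.23).

Phyllonorycter sp. 1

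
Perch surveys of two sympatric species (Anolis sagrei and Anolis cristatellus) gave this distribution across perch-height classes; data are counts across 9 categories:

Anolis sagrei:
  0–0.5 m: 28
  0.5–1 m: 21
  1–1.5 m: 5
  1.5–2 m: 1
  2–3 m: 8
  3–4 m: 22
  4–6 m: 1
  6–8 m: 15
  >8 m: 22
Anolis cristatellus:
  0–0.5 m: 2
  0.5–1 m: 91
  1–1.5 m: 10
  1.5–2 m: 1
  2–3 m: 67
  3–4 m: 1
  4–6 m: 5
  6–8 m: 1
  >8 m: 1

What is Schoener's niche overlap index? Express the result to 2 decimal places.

0.32

Proportions for Anolis sagrei (n=123): 28/123=0.2276, 21/123=0.1707, 5/123=0.0407, 1/123=0.0081, 8/123=0.0650, 22/123=0.1789, 1/123=0.0081, 15/123=0.1220, 22/123=0.1789
Proportions for Anolis cristatellus (n=179): 2/179=0.0112, 91/179=0.5084, 10/179=0.0559, 1/179=0.0056, 67/179=0.3743, 1/179=0.0056, 5/179=0.0279, 1/179=0.0056, 1/179=0.0056
Σ|p₁ᵢ − p₂ᵢ| = 0.2164 + 0.3377 + 0.0152 + 0.0025 + 0.3093 + 0.1733 + 0.0198 + 0.1164 + 0.1733 = 1.3639
D = 1 − ½ × 1.3639 = 1 − 0.68195 = 0.31805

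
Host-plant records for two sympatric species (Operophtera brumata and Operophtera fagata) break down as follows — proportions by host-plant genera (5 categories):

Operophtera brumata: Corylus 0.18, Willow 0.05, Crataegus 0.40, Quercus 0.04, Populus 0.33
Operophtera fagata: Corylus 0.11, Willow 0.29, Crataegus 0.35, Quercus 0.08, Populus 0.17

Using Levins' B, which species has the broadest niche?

Operophtera fagata

Σp_brumᵢ² = 0.18² + 0.05² + 0.40² + 0.04² + 0.33² = 0.0324 + 0.0025 + 0.1600 + 0.0016 + 0.1089 = 0.3054
B_brum = 1 / 0.3054 = 3.2744
Σp_fagaᵢ² = 0.11² + 0.29² + 0.35² + 0.08² + 0.17² = 0.0121 + 0.0841 + 0.1225 + 0.0064 + 0.0289 = 0.2540
B_faga = 1 / 0.2540 = 3.9370
Highest B → broadest niche (most generalist): Operophtera fagata (B = 3.94).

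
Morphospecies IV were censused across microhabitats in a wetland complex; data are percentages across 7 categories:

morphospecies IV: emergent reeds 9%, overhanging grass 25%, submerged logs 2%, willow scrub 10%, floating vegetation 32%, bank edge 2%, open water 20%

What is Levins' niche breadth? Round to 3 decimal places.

Convert percentages to proportions (divide by 100).
Σpᵢ² = 0.09² + 0.25² + 0.02² + 0.10² + 0.32² + 0.02² + 0.20² = 0.0081 + 0.0625 + 0.0004 + 0.0100 + 0.1024 + 0.0004 + 0.0400 = 0.2238
B = 1 / 0.2238 = 4.46828

4.468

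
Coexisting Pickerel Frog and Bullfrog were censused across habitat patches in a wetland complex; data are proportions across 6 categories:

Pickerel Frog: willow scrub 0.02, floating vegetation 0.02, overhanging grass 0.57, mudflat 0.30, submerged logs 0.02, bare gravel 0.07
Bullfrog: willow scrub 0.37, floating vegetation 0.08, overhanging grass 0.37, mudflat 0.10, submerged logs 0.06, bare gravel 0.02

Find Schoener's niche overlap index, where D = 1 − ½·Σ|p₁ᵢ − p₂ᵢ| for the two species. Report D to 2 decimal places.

Σ|p₁ᵢ − p₂ᵢ| = 0.35 + 0.06 + 0.20 + 0.20 + 0.04 + 0.05 = 0.90
D = 1 − ½ × 0.90 = 1 − 0.450 = 0.5500

0.55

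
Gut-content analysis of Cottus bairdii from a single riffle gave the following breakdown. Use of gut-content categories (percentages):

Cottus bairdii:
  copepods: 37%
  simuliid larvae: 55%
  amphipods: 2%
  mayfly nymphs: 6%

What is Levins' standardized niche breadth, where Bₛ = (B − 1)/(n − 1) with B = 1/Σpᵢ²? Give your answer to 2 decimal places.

0.42

Convert percentages to proportions (divide by 100).
Σpᵢ² = 0.37² + 0.55² + 0.02² + 0.06² = 0.1369 + 0.3025 + 0.0004 + 0.0036 = 0.4434
B = 1 / 0.4434 = 2.2553
Bₛ = (B − 1)/(n − 1) = (2.2553 − 1)/(4 − 1) = 1.2553/3 = 0.4184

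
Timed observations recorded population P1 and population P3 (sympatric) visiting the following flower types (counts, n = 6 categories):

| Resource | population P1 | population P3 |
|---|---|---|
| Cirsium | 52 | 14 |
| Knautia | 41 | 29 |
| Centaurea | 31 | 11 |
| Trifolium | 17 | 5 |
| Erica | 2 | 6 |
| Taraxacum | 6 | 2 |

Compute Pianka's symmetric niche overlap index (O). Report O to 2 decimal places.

Proportions for population P1 (n=149): 52/149=0.3490, 41/149=0.2752, 31/149=0.2081, 17/149=0.1141, 2/149=0.0134, 6/149=0.0403
Proportions for population P3 (n=67): 14/67=0.2090, 29/67=0.4328, 11/67=0.1642, 5/67=0.0746, 6/67=0.0896, 2/67=0.0299
Σ p₁ᵢp₂ᵢ = 0.072941 + 0.119107 + 0.034170 + 0.008512 + 0.001201 + 0.001205 = 0.237136
Σp_1ᵢ² = 0.3490² + 0.2752² + 0.2081² + 0.1141² + 0.0134² + 0.0403² = 0.121801 + 0.075735 + 0.043306 + 0.013019 + 0.000180 + 0.001624 = 0.255665
Σp_2ᵢ² = 0.2090² + 0.4328² + 0.1642² + 0.0746² + 0.0896² + 0.0299² = 0.043681 + 0.187316 + 0.026962 + 0.005565 + 0.008028 + 0.000894 = 0.272446
O = 0.237136 / √(0.255665 × 0.272446) = 0.237136 / 0.2639222 = 0.8985

0.90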